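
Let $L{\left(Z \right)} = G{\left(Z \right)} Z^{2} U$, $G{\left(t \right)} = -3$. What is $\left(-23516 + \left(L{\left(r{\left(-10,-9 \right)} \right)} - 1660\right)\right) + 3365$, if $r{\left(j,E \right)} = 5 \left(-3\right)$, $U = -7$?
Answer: $-17086$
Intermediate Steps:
$r{\left(j,E \right)} = -15$
$L{\left(Z \right)} = 21 Z^{2}$ ($L{\left(Z \right)} = - 3 Z^{2} \left(-7\right) = 21 Z^{2}$)
$\left(-23516 + \left(L{\left(r{\left(-10,-9 \right)} \right)} - 1660\right)\right) + 3365 = \left(-23516 - \left(1660 - 21 \left(-15\right)^{2}\right)\right) + 3365 = \left(-23516 + \left(21 \cdot 225 - 1660\right)\right) + 3365 = \left(-23516 + \left(4725 - 1660\right)\right) + 3365 = \left(-23516 + 3065\right) + 3365 = -20451 + 3365 = -17086$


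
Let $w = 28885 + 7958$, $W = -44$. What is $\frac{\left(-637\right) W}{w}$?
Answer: $\frac{28028}{36843} \approx 0.76074$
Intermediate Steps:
$w = 36843$
$\frac{\left(-637\right) W}{w} = \frac{\left(-637\right) \left(-44\right)}{36843} = 28028 \cdot \frac{1}{36843} = \frac{28028}{36843}$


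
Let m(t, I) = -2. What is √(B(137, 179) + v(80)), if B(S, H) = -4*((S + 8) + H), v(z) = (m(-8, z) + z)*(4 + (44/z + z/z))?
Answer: 3*I*√9590/10 ≈ 29.379*I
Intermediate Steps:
v(z) = (-2 + z)*(5 + 44/z) (v(z) = (-2 + z)*(4 + (44/z + z/z)) = (-2 + z)*(4 + (44/z + 1)) = (-2 + z)*(4 + (1 + 44/z)) = (-2 + z)*(5 + 44/z))
B(S, H) = -32 - 4*H - 4*S (B(S, H) = -4*((8 + S) + H) = -4*(8 + H + S) = -32 - 4*H - 4*S)
√(B(137, 179) + v(80)) = √((-32 - 4*179 - 4*137) + (34 - 88/80 + 5*80)) = √((-32 - 716 - 548) + (34 - 88*1/80 + 400)) = √(-1296 + (34 - 11/10 + 400)) = √(-1296 + 4329/10) = √(-8631/10) = 3*I*√9590/10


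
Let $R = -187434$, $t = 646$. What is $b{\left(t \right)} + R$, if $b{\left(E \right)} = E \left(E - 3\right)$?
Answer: $227944$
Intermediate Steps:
$b{\left(E \right)} = E \left(-3 + E\right)$
$b{\left(t \right)} + R = 646 \left(-3 + 646\right) - 187434 = 646 \cdot 643 - 187434 = 415378 - 187434 = 227944$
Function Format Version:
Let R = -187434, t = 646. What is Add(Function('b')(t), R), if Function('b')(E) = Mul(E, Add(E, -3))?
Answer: 227944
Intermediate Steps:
Function('b')(E) = Mul(E, Add(-3, E))
Add(Function('b')(t), R) = Add(Mul(646, Add(-3, 646)), -187434) = Add(Mul(646, 643), -187434) = Add(415378, -187434) = 227944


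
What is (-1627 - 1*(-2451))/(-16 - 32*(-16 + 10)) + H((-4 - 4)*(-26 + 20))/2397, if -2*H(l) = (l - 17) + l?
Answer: 123011/26367 ≈ 4.6653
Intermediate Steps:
H(l) = 17/2 - l (H(l) = -((l - 17) + l)/2 = -((-17 + l) + l)/2 = -(-17 + 2*l)/2 = 17/2 - l)
(-1627 - 1*(-2451))/(-16 - 32*(-16 + 10)) + H((-4 - 4)*(-26 + 20))/2397 = (-1627 - 1*(-2451))/(-16 - 32*(-16 + 10)) + (17/2 - (-4 - 4)*(-26 + 20))/2397 = (-1627 + 2451)/(-16 - 32*(-6)) + (17/2 - (-8)*(-6))*(1/2397) = 824/(-16 + 192) + (17/2 - 1*48)*(1/2397) = 824/176 + (17/2 - 48)*(1/2397) = 824*(1/176) - 79/2*1/2397 = 103/22 - 79/4794 = 123011/26367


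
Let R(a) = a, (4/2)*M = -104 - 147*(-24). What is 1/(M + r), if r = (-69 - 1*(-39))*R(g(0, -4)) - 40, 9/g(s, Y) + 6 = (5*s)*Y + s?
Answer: 1/1717 ≈ 0.00058241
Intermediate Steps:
g(s, Y) = 9/(-6 + s + 5*Y*s) (g(s, Y) = 9/(-6 + ((5*s)*Y + s)) = 9/(-6 + (5*Y*s + s)) = 9/(-6 + (s + 5*Y*s)) = 9/(-6 + s + 5*Y*s))
M = 1712 (M = (-104 - 147*(-24))/2 = (-104 + 3528)/2 = (½)*3424 = 1712)
r = 5 (r = (-69 - 1*(-39))*(9/(-6 + 0 + 5*(-4)*0)) - 40 = (-69 + 39)*(9/(-6 + 0 + 0)) - 40 = -270/(-6) - 40 = -270*(-1)/6 - 40 = -30*(-3/2) - 40 = 45 - 40 = 5)
1/(M + r) = 1/(1712 + 5) = 1/1717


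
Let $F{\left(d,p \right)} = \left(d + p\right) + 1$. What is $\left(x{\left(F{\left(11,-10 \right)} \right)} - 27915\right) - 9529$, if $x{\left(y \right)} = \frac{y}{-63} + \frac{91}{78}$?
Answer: $- \frac{4717801}{126} \approx -37443.0$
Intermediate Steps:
$F{\left(d,p \right)} = 1 + d + p$
$x{\left(y \right)} = \frac{7}{6} - \frac{y}{63}$ ($x{\left(y \right)} = y \left(- \frac{1}{63}\right) + 91 \cdot \frac{1}{78} = - \frac{y}{63} + \frac{7}{6} = \frac{7}{6} - \frac{y}{63}$)
$\left(x{\left(F{\left(11,-10 \right)} \right)} - 27915\right) - 9529 = \left(\left(\frac{7}{6} - \frac{1 + 11 - 10}{63}\right) - 27915\right) - 9529 = \left(\left(\frac{7}{6} - \frac{2}{63}\right) - 27915\right) - 9529 = \left(\frac{143}{126} - 27915\right) - 9529 = - \frac{3517147}{126} - 9529 = - \frac{4717801}{126}$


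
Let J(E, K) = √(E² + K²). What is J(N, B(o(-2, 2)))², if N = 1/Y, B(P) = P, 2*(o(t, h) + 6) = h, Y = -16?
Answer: 6401/256 ≈ 25.004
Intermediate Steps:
o(t, h) = -6 + h/2
N = -1/16 (N = 1/(-16) = -1/16 ≈ -0.062500)
J(N, B(o(-2, 2)))² = (√((-1/16)² + (-6 + (½)*2)²))² = (√(1/256 + (-6 + 1)²))² = (√(1/256 + (-5)²))² = (√(1/256 + 25))² = (√(6401/256))² = (√6401/16)² = 6401/256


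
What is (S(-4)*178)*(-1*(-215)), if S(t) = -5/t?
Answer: 95675/2 ≈ 47838.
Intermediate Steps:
(S(-4)*178)*(-1*(-215)) = (-5/(-4)*178)*(-1*(-215)) = (-5*(-¼)*178)*215 = ((5/4)*178)*215 = (445/2)*215 = 95675/2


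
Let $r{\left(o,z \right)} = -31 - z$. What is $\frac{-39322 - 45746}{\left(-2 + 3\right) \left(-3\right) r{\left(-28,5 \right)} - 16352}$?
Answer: $\frac{21267}{4061} \approx 5.2369$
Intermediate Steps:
$\frac{-39322 - 45746}{\left(-2 + 3\right) \left(-3\right) r{\left(-28,5 \right)} - 16352} = \frac{-39322 - 45746}{\left(-2 + 3\right) \left(-3\right) \left(-31 - 5\right) - 16352} = - \frac{85068}{1 \left(-3\right) \left(-31 - 5\right) - 16352} = - \frac{85068}{\left(-3\right) \left(-36\right) - 16352} = - \frac{85068}{108 - 16352} = - \frac{85068}{-16244} = \left(-85068\right) \left(- \frac{1}{16244}\right) = \frac{21267}{4061}$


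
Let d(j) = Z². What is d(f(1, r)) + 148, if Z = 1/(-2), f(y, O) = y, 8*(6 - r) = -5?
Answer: 593/4 ≈ 148.25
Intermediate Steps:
r = 53/8 (r = 6 - ⅛*(-5) = 6 + 5/8 = 53/8 ≈ 6.6250)
Z = -½ (Z = 1*(-½) = -½ ≈ -0.50000)
d(j) = ¼ (d(j) = (-½)² = ¼)
d(f(1, r)) + 148 = ¼ + 148 = 593/4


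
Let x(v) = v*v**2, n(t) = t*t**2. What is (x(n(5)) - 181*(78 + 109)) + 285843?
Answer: 2205121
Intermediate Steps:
n(t) = t**3
x(v) = v**3
(x(n(5)) - 181*(78 + 109)) + 285843 = ((5**3)**3 - 181*(78 + 109)) + 285843 = (125**3 - 181*187) + 285843 = (1953125 - 33847) + 285843 = 1919278 + 285843 = 2205121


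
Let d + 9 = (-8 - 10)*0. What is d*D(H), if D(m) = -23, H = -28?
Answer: 207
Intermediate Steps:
d = -9 (d = -9 + (-8 - 10)*0 = -9 - 18*0 = -9 + 0 = -9)
d*D(H) = -9*(-23) = 207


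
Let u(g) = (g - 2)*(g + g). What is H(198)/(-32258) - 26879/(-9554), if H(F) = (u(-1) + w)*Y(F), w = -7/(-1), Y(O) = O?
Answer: 421235393/154096466 ≈ 2.7336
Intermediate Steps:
u(g) = 2*g*(-2 + g) (u(g) = (-2 + g)*(2*g) = 2*g*(-2 + g))
w = 7 (w = -7*(-1) = 7)
H(F) = 13*F (H(F) = (2*(-1)*(-2 - 1) + 7)*F = (2*(-1)*(-3) + 7)*F = (6 + 7)*F = 13*F)
H(198)/(-32258) - 26879/(-9554) = (13*198)/(-32258) - 26879/(-9554) = 2574*(-1/32258) - 26879*(-1/9554) = -1287/16129 + 26879/9554 = 421235393/154096466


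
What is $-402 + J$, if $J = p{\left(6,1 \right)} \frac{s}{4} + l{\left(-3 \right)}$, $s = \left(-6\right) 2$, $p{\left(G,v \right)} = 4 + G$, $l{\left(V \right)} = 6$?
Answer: $-426$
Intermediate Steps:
$s = -12$
$J = -24$ ($J = \left(4 + 6\right) \left(- \frac{12}{4}\right) + 6 = 10 \left(\left(-12\right) \frac{1}{4}\right) + 6 = 10 \left(-3\right) + 6 = -30 + 6 = -24$)
$-402 + J = -402 - 24 = -426$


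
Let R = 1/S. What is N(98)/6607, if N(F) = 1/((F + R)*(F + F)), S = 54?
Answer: 27/3427143398 ≈ 7.8783e-9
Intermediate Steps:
R = 1/54 ≈ 0.018519
N(F) = 1/(2*F*(1/54 + F)) (N(F) = 1/((F + 1/54)*(F + F)) = 1/((1/54 + F)*(2*F)) = 1/(2*F*(1/54 + F)))
N(98)/6607 = (27/(98*(1 + 54*98)))/6607 = (27*(1/98)/(1 + 5292))*(1/6607) = (27*(1/98)/5293)*(1/6607) = (27*(1/98)*(1/5293))*(1/6607) = (27/518714)*(1/6607) = 27/3427143398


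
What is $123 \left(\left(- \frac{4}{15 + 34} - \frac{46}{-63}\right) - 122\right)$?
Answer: $- \frac{2194156}{147} \approx -14926.0$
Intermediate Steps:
$123 \left(\left(- \frac{4}{15 + 34} - \frac{46}{-63}\right) - 122\right) = 123 \left(\left(- \frac{4}{49} - - \frac{46}{63}\right) - 122\right) = 123 \left(\left(\left(-4\right) \frac{1}{49} + \frac{46}{63}\right) - 122\right) = 123 \left(\left(- \frac{4}{49} + \frac{46}{63}\right) - 122\right) = 123 \left(\frac{286}{441} - 122\right) = 123 \left(- \frac{53516}{441}\right) = - \frac{2194156}{147}$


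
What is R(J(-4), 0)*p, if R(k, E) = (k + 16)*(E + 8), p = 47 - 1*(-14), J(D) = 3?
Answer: 9272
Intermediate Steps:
p = 61 (p = 47 + 14 = 61)
R(k, E) = (8 + E)*(16 + k) (R(k, E) = (16 + k)*(8 + E) = (8 + E)*(16 + k))
R(J(-4), 0)*p = (128 + 8*3 + 16*0 + 0*3)*61 = (128 + 24 + 0 + 0)*61 = 152*61 = 9272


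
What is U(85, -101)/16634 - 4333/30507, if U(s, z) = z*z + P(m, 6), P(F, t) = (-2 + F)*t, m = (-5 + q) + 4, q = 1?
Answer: 238760701/507453438 ≈ 0.47051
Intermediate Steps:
m = 0 (m = (-5 + 1) + 4 = -4 + 4 = 0)
P(F, t) = t*(-2 + F)
U(s, z) = -12 + z**2 (U(s, z) = z*z + 6*(-2 + 0) = z**2 + 6*(-2) = z**2 - 12 = -12 + z**2)
U(85, -101)/16634 - 4333/30507 = (-12 + (-101)**2)/16634 - 4333/30507 = (-12 + 10201)*(1/16634) - 4333*1/30507 = 10189*(1/16634) - 4333/30507 = 10189/16634 - 4333/30507 = 238760701/507453438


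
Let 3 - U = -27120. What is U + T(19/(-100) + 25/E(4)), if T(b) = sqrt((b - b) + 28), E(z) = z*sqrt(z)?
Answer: 27123 + 2*sqrt(7) ≈ 27128.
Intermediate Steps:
E(z) = z**(3/2)
U = 27123 (U = 3 - 1*(-27120) = 3 + 27120 = 27123)
T(b) = 2*sqrt(7) (T(b) = sqrt(0 + 28) = sqrt(28) = 2*sqrt(7))
U + T(19/(-100) + 25/E(4)) = 27123 + 2*sqrt(7)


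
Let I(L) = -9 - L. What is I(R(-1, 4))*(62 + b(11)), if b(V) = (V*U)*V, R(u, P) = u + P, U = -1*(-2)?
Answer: -3648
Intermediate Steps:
U = 2
R(u, P) = P + u
b(V) = 2*V**2 (b(V) = (V*2)*V = (2*V)*V = 2*V**2)
I(R(-1, 4))*(62 + b(11)) = (-9 - (4 - 1))*(62 + 2*11**2) = (-9 - 1*3)*(62 + 2*121) = (-9 - 3)*(62 + 242) = -12*304 = -3648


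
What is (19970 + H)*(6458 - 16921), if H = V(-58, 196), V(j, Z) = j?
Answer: -208339256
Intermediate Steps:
H = -58
(19970 + H)*(6458 - 16921) = (19970 - 58)*(6458 - 16921) = 19912*(-10463) = -208339256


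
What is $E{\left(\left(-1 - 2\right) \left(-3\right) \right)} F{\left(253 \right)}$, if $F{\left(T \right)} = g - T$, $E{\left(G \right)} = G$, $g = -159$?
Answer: $-3708$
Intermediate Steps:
$F{\left(T \right)} = -159 - T$
$E{\left(\left(-1 - 2\right) \left(-3\right) \right)} F{\left(253 \right)} = \left(-1 - 2\right) \left(-3\right) \left(-159 - 253\right) = \left(-3\right) \left(-3\right) \left(-159 - 253\right) = 9 \left(-412\right) = -3708$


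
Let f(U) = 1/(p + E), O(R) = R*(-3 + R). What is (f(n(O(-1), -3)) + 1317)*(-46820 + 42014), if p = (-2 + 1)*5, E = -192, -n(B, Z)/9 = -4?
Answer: -1246907088/197 ≈ -6.3295e+6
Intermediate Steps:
n(B, Z) = 36 (n(B, Z) = -9*(-4) = 36)
p = -5 (p = -1*5 = -5)
f(U) = -1/197 (f(U) = 1/(-5 - 192) = 1/(-197) = -1/197)
(f(n(O(-1), -3)) + 1317)*(-46820 + 42014) = (-1/197 + 1317)*(-46820 + 42014) = (259448/197)*(-4806) = -1246907088/197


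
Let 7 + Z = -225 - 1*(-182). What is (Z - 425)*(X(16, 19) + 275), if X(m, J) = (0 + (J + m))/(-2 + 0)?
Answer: -244625/2 ≈ -1.2231e+5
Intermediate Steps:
Z = -50 (Z = -7 + (-225 - 1*(-182)) = -7 + (-225 + 182) = -7 - 43 = -50)
X(m, J) = -J/2 - m/2 (X(m, J) = (J + m)/(-2) = (J + m)*(-½) = -J/2 - m/2)
(Z - 425)*(X(16, 19) + 275) = (-50 - 425)*((-½*19 - ½*16) + 275) = -475*((-19/2 - 8) + 275) = -475*(-35/2 + 275) = -475*515/2 = -244625/2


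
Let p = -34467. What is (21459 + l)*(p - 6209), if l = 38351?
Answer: -2432831560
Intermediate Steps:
(21459 + l)*(p - 6209) = (21459 + 38351)*(-34467 - 6209) = 59810*(-40676) = -2432831560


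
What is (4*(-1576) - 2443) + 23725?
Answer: 14978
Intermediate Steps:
(4*(-1576) - 2443) + 23725 = (-6304 - 2443) + 23725 = -8747 + 23725 = 14978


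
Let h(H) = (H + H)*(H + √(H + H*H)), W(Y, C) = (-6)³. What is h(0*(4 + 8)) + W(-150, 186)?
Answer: -216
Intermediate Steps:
W(Y, C) = -216
h(H) = 2*H*(H + √(H + H²)) (h(H) = (2*H)*(H + √(H + H²)) = 2*H*(H + √(H + H²)))
h(0*(4 + 8)) + W(-150, 186) = 2*(0*(4 + 8))*(0*(4 + 8) + √((0*(4 + 8))*(1 + 0*(4 + 8)))) - 216 = 2*(0*12)*(0*12 + √((0*12)*(1 + 0*12))) - 216 = 2*0*(0 + √(0*(1 + 0))) - 216 = 2*0*(0 + √(0*1)) - 216 = 2*0*(0 + √0) - 216 = 2*0*(0 + 0) - 216 = 2*0*0 - 216 = 0 - 216 = -216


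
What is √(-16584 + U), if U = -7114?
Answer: 17*I*√82 ≈ 153.94*I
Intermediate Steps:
√(-16584 + U) = √(-16584 - 7114) = √(-23698) = 17*I*√82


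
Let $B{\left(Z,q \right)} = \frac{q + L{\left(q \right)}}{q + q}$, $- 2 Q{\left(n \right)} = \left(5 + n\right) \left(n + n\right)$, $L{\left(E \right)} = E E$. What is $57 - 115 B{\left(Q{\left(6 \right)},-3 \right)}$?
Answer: $172$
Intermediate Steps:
$L{\left(E \right)} = E^{2}$
$Q{\left(n \right)} = - n \left(5 + n\right)$ ($Q{\left(n \right)} = - \frac{\left(5 + n\right) \left(n + n\right)}{2} = - \frac{\left(5 + n\right) 2 n}{2} = - \frac{2 n \left(5 + n\right)}{2} = - n \left(5 + n\right)$)
$B{\left(Z,q \right)} = \frac{q + q^{2}}{2 q}$ ($B{\left(Z,q \right)} = \frac{q + q^{2}}{q + q} = \frac{q + q^{2}}{2 q}$)
$57 - 115 B{\left(Q{\left(6 \right)},-3 \right)} = 57 - 115 \left(\frac{1}{2} + \frac{1}{2} \left(-3\right)\right) = 57 - 115 \left(\frac{1}{2} - \frac{3}{2}\right) = 57 - -115 = 57 + 115 = 172$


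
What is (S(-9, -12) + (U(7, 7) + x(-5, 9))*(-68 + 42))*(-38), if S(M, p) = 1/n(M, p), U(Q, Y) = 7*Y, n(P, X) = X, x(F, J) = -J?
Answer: 237139/6 ≈ 39523.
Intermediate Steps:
S(M, p) = 1/p
(S(-9, -12) + (U(7, 7) + x(-5, 9))*(-68 + 42))*(-38) = (1/(-12) + (7*7 - 1*9)*(-68 + 42))*(-38) = (-1/12 + (49 - 9)*(-26))*(-38) = (-1/12 + 40*(-26))*(-38) = (-1/12 - 1040)*(-38) = -12481/12*(-38) = 237139/6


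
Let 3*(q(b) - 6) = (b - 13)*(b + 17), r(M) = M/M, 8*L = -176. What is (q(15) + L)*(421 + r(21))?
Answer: 6752/3 ≈ 2250.7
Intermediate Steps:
L = -22 (L = (⅛)*(-176) = -22)
r(M) = 1
q(b) = 6 + (-13 + b)*(17 + b)/3 (q(b) = 6 + ((b - 13)*(b + 17))/3 = 6 + ((-13 + b)*(17 + b))/3 = 6 + (-13 + b)*(17 + b)/3)
(q(15) + L)*(421 + r(21)) = ((-203/3 + (⅓)*15² + (4/3)*15) - 22)*(421 + 1) = ((-203/3 + (⅓)*225 + 20) - 22)*422 = ((-203/3 + 75 + 20) - 22)*422 = (82/3 - 22)*422 = (16/3)*422 = 6752/3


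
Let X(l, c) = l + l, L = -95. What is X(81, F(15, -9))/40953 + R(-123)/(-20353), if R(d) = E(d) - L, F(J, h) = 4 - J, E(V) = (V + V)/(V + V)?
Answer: -211434/277838803 ≈ -0.00076099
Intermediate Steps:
E(V) = 1 (E(V) = (2*V)/((2*V)) = (2*V)*(1/(2*V)) = 1)
R(d) = 96 (R(d) = 1 - 1*(-95) = 1 + 95 = 96)
X(l, c) = 2*l
X(81, F(15, -9))/40953 + R(-123)/(-20353) = (2*81)/40953 + 96/(-20353) = 162*(1/40953) + 96*(-1/20353) = 54/13651 - 96/20353 = -211434/277838803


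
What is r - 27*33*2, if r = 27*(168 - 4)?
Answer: 2646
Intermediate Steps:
r = 4428 (r = 27*164 = 4428)
r - 27*33*2 = 4428 - 27*33*2 = 4428 - 891*2 = 4428 - 1782 = 2646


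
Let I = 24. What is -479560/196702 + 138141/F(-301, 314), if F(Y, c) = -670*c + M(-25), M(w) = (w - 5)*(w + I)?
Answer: -64024028491/20688132850 ≈ -3.0947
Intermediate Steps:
M(w) = (-5 + w)*(24 + w) (M(w) = (w - 5)*(w + 24) = (-5 + w)*(24 + w))
F(Y, c) = 30 - 670*c (F(Y, c) = -670*c + (-120 + (-25)² + 19*(-25)) = -670*c + (-120 + 625 - 475) = -670*c + 30 = 30 - 670*c)
-479560/196702 + 138141/F(-301, 314) = -479560/196702 + 138141/(30 - 670*314) = -479560*1/196702 + 138141/(30 - 210380) = -239780/98351 + 138141/(-210350) = -239780/98351 + 138141*(-1/210350) = -239780/98351 - 138141/210350 = -64024028491/20688132850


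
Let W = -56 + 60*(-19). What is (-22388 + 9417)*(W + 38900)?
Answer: -489058584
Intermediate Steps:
W = -1196 (W = -56 - 1140 = -1196)
(-22388 + 9417)*(W + 38900) = (-22388 + 9417)*(-1196 + 38900) = -12971*37704 = -489058584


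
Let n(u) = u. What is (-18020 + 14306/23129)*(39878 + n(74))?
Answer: -16650805986848/23129 ≈ -7.1991e+8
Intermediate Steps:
(-18020 + 14306/23129)*(39878 + n(74)) = (-18020 + 14306/23129)*(39878 + 74) = (-18020 + 14306*(1/23129))*39952 = (-18020 + 14306/23129)*39952 = -416770274/23129*39952 = -16650805986848/23129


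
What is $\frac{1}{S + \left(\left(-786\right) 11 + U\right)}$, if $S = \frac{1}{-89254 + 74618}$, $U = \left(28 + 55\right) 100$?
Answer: $- \frac{14636}{5064057} \approx -0.0028902$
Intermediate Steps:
$U = 8300$ ($U = 83 \cdot 100 = 8300$)
$S = - \frac{1}{14636}$ ($S = \frac{1}{-14636} = - \frac{1}{14636} \approx -6.8325 \cdot 10^{-5}$)
$\frac{1}{S + \left(\left(-786\right) 11 + U\right)} = \frac{1}{- \frac{1}{14636} + \left(\left(-786\right) 11 + 8300\right)} = \frac{1}{- \frac{1}{14636} + \left(-8646 + 8300\right)} = \frac{1}{- \frac{1}{14636} - 346} = \frac{1}{- \frac{5064057}{14636}} = - \frac{14636}{5064057}$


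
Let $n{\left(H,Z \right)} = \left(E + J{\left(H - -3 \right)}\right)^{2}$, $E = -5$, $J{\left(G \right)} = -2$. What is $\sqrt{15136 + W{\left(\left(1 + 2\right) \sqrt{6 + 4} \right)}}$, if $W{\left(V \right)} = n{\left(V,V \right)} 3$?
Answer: $\sqrt{15283} \approx 123.62$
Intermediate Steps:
$n{\left(H,Z \right)} = 49$ ($n{\left(H,Z \right)} = \left(-5 - 2\right)^{2} = \left(-7\right)^{2} = 49$)
$W{\left(V \right)} = 147$ ($W{\left(V \right)} = 49 \cdot 3 = 147$)
$\sqrt{15136 + W{\left(\left(1 + 2\right) \sqrt{6 + 4} \right)}} = \sqrt{15136 + 147} = \sqrt{15283}$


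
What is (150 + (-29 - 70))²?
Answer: 2601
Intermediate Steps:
(150 + (-29 - 70))² = (150 - 99)² = 51² = 2601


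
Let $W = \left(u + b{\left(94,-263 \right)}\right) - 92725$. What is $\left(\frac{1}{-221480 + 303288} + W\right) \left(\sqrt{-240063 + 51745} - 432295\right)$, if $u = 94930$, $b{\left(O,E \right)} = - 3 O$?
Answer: $- \frac{68007259571575}{81808} + \frac{157316785 i \sqrt{188318}}{81808} \approx -8.313 \cdot 10^{8} + 8.345 \cdot 10^{5} i$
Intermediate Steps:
$W = 1923$ ($W = \left(94930 - 282\right) - 92725 = 94648 - 92725 = 1923$)
$\left(\frac{1}{-221480 + 303288} + W\right) \left(\sqrt{-240063 + 51745} - 432295\right) = \left(\frac{1}{-221480 + 303288} + 1923\right) \left(\sqrt{-240063 + 51745} - 432295\right) = \left(\frac{1}{81808} + 1923\right) \left(\sqrt{-188318} - 432295\right) = \left(\frac{1}{81808} + 1923\right) \left(i \sqrt{188318} - 432295\right) = \frac{157316785 \left(-432295 + i \sqrt{188318}\right)}{81808} = - \frac{68007259571575}{81808} + \frac{157316785 i \sqrt{188318}}{81808}$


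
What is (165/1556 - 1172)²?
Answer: 3325031900089/2421136 ≈ 1.3733e+6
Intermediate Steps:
(165/1556 - 1172)² = (-1823467/1556)² = 3325031900089/2421136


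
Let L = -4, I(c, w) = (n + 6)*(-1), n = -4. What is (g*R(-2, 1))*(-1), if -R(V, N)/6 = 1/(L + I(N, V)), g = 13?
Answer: -13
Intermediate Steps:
I(c, w) = -2 (I(c, w) = (-4 + 6)*(-1) = 2*(-1) = -2)
R(V, N) = 1 (R(V, N) = -6/(-4 - 2) = -6/(-6) = -6*(-⅙) = 1)
(g*R(-2, 1))*(-1) = (13*1)*(-1) = 13*(-1) = -13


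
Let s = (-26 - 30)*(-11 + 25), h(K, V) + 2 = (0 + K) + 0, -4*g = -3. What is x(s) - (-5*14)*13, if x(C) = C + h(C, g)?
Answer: -660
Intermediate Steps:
g = 3/4 (g = -1/4*(-3) = 3/4 ≈ 0.75000)
h(K, V) = -2 + K (h(K, V) = -2 + ((0 + K) + 0) = -2 + (K + 0) = -2 + K)
s = -784 (s = -56*14 = -784)
x(C) = -2 + 2*C (x(C) = C + (-2 + C) = -2 + 2*C)
x(s) - (-5*14)*13 = (-2 + 2*(-784)) - (-5*14)*13 = (-2 - 1568) - (-70)*13 = -1570 - 1*(-910) = -1570 + 910 = -660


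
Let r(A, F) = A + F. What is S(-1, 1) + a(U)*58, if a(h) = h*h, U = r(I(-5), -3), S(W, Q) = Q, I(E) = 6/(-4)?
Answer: 2351/2 ≈ 1175.5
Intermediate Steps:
I(E) = -3/2 (I(E) = 6*(-¼) = -3/2)
U = -9/2 (U = -3/2 - 3 = -9/2 ≈ -4.5000)
a(h) = h²
S(-1, 1) + a(U)*58 = 1 + (-9/2)²*58 = 1 + (81/4)*58 = 1 + 2349/2 = 2351/2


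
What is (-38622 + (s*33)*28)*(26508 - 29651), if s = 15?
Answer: 77826966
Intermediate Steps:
(-38622 + (s*33)*28)*(26508 - 29651) = (-38622 + (15*33)*28)*(26508 - 29651) = (-38622 + 495*28)*(-3143) = (-38622 + 13860)*(-3143) = -24762*(-3143) = 77826966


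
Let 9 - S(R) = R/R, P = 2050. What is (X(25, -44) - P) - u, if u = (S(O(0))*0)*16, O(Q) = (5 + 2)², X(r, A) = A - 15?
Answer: -2109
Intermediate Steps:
X(r, A) = -15 + A
O(Q) = 49 (O(Q) = 7² = 49)
S(R) = 8 (S(R) = 9 - R/R = 9 - 1*1 = 9 - 1 = 8)
u = 0 (u = (8*0)*16 = 0*16 = 0)
(X(25, -44) - P) - u = ((-15 - 44) - 1*2050) - 1*0 = (-59 - 2050) + 0 = -2109 + 0 = -2109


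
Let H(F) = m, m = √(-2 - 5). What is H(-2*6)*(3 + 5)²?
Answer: 64*I*√7 ≈ 169.33*I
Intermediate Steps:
m = I*√7 (m = √(-7) = I*√7 ≈ 2.6458*I)
H(F) = I*√7
H(-2*6)*(3 + 5)² = (I*√7)*(3 + 5)² = (I*√7)*8² = (I*√7)*64 = 64*I*√7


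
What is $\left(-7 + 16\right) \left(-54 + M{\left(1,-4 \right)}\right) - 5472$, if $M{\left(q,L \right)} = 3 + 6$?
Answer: $-5877$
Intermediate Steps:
$M{\left(q,L \right)} = 9$
$\left(-7 + 16\right) \left(-54 + M{\left(1,-4 \right)}\right) - 5472 = \left(-7 + 16\right) \left(-54 + 9\right) - 5472 = 9 \left(-45\right) - 5472 = -405 - 5472 = -5877$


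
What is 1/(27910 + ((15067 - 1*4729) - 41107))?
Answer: -1/2859 ≈ -0.00034977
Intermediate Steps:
1/(27910 + ((15067 - 1*4729) - 41107)) = 1/(27910 + ((15067 - 4729) - 41107)) = 1/(27910 + (10338 - 41107)) = 1/(27910 - 30769) = 1/(-2859) = -1/2859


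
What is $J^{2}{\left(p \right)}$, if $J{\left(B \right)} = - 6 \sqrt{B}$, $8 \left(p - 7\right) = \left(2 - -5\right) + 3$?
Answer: $297$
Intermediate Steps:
$p = \frac{33}{4}$ ($p = 7 + \frac{\left(2 - -5\right) + 3}{8} = 7 + \frac{\left(2 + 5\right) + 3}{8} = 7 + \frac{7 + 3}{8} = 7 + \frac{1}{8} \cdot 10 = 7 + \frac{5}{4} = \frac{33}{4} \approx 8.25$)
$J^{2}{\left(p \right)} = \left(- 6 \sqrt{\frac{33}{4}}\right)^{2} = \left(- 6 \frac{\sqrt{33}}{2}\right)^{2} = \left(- 3 \sqrt{33}\right)^{2} = 297$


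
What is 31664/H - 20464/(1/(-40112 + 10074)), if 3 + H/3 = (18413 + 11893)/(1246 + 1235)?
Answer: 14053858146544/22863 ≈ 6.1470e+8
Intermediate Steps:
H = 22863/827 (H = -9 + 3*((18413 + 11893)/(1246 + 1235)) = -9 + 3*(30306/2481) = -9 + 3*(30306*(1/2481)) = -9 + 3*(10102/827) = -9 + 30306/827 = 22863/827 ≈ 27.646)
31664/H - 20464/(1/(-40112 + 10074)) = 31664/(22863/827) - 20464/(1/(-40112 + 10074)) = 31664*(827/22863) - 20464/(1/(-30038)) = 26186128/22863 - 20464/(-1/30038) = 26186128/22863 - 20464*(-30038) = 26186128/22863 + 614697632 = 14053858146544/22863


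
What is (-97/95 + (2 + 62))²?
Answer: 35796289/9025 ≈ 3966.3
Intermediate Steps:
(-97/95 + (2 + 62))² = (-97*1/95 + 64)² = (-97/95 + 64)² = (5983/95)² = 35796289/9025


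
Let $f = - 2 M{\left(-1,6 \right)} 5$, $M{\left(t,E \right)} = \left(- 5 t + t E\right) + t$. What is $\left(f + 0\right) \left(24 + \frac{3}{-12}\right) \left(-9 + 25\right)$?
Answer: $7600$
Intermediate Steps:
$M{\left(t,E \right)} = - 4 t + E t$ ($M{\left(t,E \right)} = \left(- 5 t + E t\right) + t = - 4 t + E t$)
$f = 20$ ($f = - 2 \left(- (-4 + 6)\right) 5 = - 2 \left(\left(-1\right) 2\right) 5 = \left(-2\right) \left(-2\right) 5 = 4 \cdot 5 = 20$)
$\left(f + 0\right) \left(24 + \frac{3}{-12}\right) \left(-9 + 25\right) = \left(20 + 0\right) \left(24 + \frac{3}{-12}\right) \left(-9 + 25\right) = 20 \left(24 + 3 \left(- \frac{1}{12}\right)\right) 16 = 20 \left(24 - \frac{1}{4}\right) 16 = 20 \cdot \frac{95}{4} \cdot 16 = 20 \cdot 380 = 7600$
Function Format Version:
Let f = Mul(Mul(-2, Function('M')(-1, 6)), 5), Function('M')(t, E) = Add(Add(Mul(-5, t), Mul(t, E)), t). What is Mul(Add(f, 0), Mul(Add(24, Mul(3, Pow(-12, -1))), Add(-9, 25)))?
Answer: 7600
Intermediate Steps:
Function('M')(t, E) = Add(Mul(-4, t), Mul(E, t)) (Function('M')(t, E) = Add(Add(Mul(-5, t), Mul(E, t)), t) = Add(Mul(-4, t), Mul(E, t)))
f = 20 (f = Mul(Mul(-2, Mul(-1, Add(-4, 6))), 5) = Mul(Mul(-2, Mul(-1, 2)), 5) = Mul(Mul(-2, -2), 5) = Mul(4, 5) = 20)
Mul(Add(f, 0), Mul(Add(24, Mul(3, Pow(-12, -1))), Add(-9, 25))) = Mul(Add(20, 0), Mul(Add(24, Mul(3, Pow(-12, -1))), Add(-9, 25))) = Mul(20, Mul(Add(24, Mul(3, Rational(-1, 12))), 16)) = Mul(20, Mul(Add(24, Rational(-1, 4)), 16)) = Mul(20, Mul(Rational(95, 4), 16)) = Mul(20, 380) = 7600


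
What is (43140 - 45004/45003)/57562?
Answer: 970692208/1295231343 ≈ 0.74944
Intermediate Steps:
(43140 - 45004/45003)/57562 = (43140 - 45004/45003)*(1/57562) = (1941384416/45003)*(1/57562) = 970692208/1295231343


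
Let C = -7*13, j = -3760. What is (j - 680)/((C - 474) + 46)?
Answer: 1480/173 ≈ 8.5549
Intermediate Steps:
C = -91
(j - 680)/((C - 474) + 46) = (-3760 - 680)/((-91 - 474) + 46) = -4440/(-565 + 46) = -4440/(-519) = -4440*(-1/519) = 1480/173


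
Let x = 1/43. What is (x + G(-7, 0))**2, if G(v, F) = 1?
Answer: 1936/1849 ≈ 1.0471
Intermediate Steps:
x = 1/43 ≈ 0.023256
(x + G(-7, 0))**2 = (1/43 + 1)**2 = (44/43)**2 = 1936/1849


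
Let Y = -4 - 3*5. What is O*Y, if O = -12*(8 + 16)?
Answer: 5472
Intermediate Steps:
Y = -19 (Y = -4 - 15 = -19)
O = -288 (O = -12*24 = -288)
O*Y = -288*(-19) = 5472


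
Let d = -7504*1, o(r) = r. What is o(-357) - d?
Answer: 7147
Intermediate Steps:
d = -7504
o(-357) - d = -357 - 1*(-7504) = -357 + 7504 = 7147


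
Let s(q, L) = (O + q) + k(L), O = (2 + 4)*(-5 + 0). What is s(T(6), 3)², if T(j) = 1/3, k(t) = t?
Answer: 6400/9 ≈ 711.11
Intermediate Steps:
O = -30 (O = 6*(-5) = -30)
T(j) = ⅓
s(q, L) = -30 + L + q (s(q, L) = (-30 + q) + L = -30 + L + q)
s(T(6), 3)² = (-30 + 3 + ⅓)² = (-80/3)² = 6400/9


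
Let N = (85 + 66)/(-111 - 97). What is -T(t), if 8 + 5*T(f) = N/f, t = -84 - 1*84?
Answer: 279401/174720 ≈ 1.5991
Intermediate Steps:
t = -168 (t = -84 - 84 = -168)
N = -151/208 (N = 151/(-208) = 151*(-1/208) = -151/208 ≈ -0.72596)
T(f) = -8/5 - 151/(1040*f) (T(f) = -8/5 + (-151/(208*f))/5 = -8/5 - 151/(1040*f))
-T(t) = -(-151 - 1664*(-168))/(1040*(-168)) = -(-1)*(-151 + 279552)/(1040*168) = -(-1)*279401/(1040*168) = -1*(-279401/174720) = 279401/174720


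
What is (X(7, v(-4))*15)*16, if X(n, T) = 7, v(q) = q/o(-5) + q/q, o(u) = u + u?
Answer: 1680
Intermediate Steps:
o(u) = 2*u
v(q) = 1 - q/10 (v(q) = q/((2*(-5))) + q/q = q/(-10) + 1 = q*(-⅒) + 1 = -q/10 + 1 = 1 - q/10)
(X(7, v(-4))*15)*16 = (7*15)*16 = 105*16 = 1680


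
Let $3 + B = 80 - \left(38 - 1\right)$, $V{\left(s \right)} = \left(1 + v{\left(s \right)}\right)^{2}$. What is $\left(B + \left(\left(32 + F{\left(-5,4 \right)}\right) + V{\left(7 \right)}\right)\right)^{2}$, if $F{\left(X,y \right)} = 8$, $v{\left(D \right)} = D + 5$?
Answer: $62001$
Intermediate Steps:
$v{\left(D \right)} = 5 + D$
$V{\left(s \right)} = \left(6 + s\right)^{2}$ ($V{\left(s \right)} = \left(1 + \left(5 + s\right)\right)^{2} = \left(6 + s\right)^{2}$)
$B = 40$ ($B = -3 + \left(80 - \left(38 - 1\right)\right) = -3 + \left(80 - 37\right) = -3 + 43 = 40$)
$\left(B + \left(\left(32 + F{\left(-5,4 \right)}\right) + V{\left(7 \right)}\right)\right)^{2} = \left(40 + \left(\left(32 + 8\right) + \left(6 + 7\right)^{2}\right)\right)^{2} = \left(40 + \left(40 + 13^{2}\right)\right)^{2} = \left(40 + \left(40 + 169\right)\right)^{2} = \left(40 + 209\right)^{2} = 249^{2} = 62001$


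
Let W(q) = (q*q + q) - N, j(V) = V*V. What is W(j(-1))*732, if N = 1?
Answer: 732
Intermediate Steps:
j(V) = V**2
W(q) = -1 + q + q**2 (W(q) = (q*q + q) - 1*1 = (q**2 + q) - 1 = (q + q**2) - 1 = -1 + q + q**2)
W(j(-1))*732 = (-1 + (-1)**2 + ((-1)**2)**2)*732 = (-1 + 1 + 1**2)*732 = (-1 + 1 + 1)*732 = 1*732 = 732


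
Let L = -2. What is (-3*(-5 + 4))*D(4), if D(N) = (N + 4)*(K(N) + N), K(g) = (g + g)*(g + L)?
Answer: 480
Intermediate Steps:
K(g) = 2*g*(-2 + g) (K(g) = (g + g)*(g - 2) = (2*g)*(-2 + g) = 2*g*(-2 + g))
D(N) = (4 + N)*(N + 2*N*(-2 + N)) (D(N) = (N + 4)*(2*N*(-2 + N) + N) = (4 + N)*(N + 2*N*(-2 + N)))
(-3*(-5 + 4))*D(4) = (-3*(-5 + 4))*(4*(-12 + 2*4² + 5*4)) = (-3*(-1))*(4*(-12 + 2*16 + 20)) = 3*(4*(-12 + 32 + 20)) = 3*(4*40) = 3*160 = 480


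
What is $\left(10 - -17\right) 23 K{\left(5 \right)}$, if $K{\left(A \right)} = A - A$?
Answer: $0$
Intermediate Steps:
$K{\left(A \right)} = 0$
$\left(10 - -17\right) 23 K{\left(5 \right)} = \left(10 - -17\right) 23 \cdot 0 = \left(10 + 17\right) 23 \cdot 0 = 27 \cdot 23 \cdot 0 = 621 \cdot 0 = 0$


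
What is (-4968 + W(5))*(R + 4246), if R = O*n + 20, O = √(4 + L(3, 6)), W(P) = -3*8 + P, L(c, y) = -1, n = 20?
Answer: -21274542 - 99740*√3 ≈ -2.1447e+7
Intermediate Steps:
W(P) = -24 + P
O = √3 (O = √(4 - 1) = √3 ≈ 1.7320)
R = 20 + 20*√3 (R = √3*20 + 20 = 20*√3 + 20 = 20 + 20*√3 ≈ 54.641)
(-4968 + W(5))*(R + 4246) = (-4968 + (-24 + 5))*((20 + 20*√3) + 4246) = (-4968 - 19)*(4266 + 20*√3) = -4987*(4266 + 20*√3) = -21274542 - 99740*√3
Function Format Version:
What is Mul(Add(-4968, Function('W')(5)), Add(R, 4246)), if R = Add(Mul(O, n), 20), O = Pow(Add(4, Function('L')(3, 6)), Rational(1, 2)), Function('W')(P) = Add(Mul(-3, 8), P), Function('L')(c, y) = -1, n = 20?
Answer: Add(-21274542, Mul(-99740, Pow(3, Rational(1, 2)))) ≈ -2.1447e+7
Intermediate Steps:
Function('W')(P) = Add(-24, P)
O = Pow(3, Rational(1, 2)) (O = Pow(Add(4, -1), Rational(1, 2)) = Pow(3, Rational(1, 2)) ≈ 1.7320)
R = Add(20, Mul(20, Pow(3, Rational(1, 2)))) (R = Add(Mul(Pow(3, Rational(1, 2)), 20), 20) = Add(Mul(20, Pow(3, Rational(1, 2))), 20) = Add(20, Mul(20, Pow(3, Rational(1, 2)))) ≈ 54.641)
Mul(Add(-4968, Function('W')(5)), Add(R, 4246)) = Mul(Add(-4968, Add(-24, 5)), Add(Add(20, Mul(20, Pow(3, Rational(1, 2)))), 4246)) = Mul(Add(-4968, -19), Add(4266, Mul(20, Pow(3, Rational(1, 2))))) = Mul(-4987, Add(4266, Mul(20, Pow(3, Rational(1, 2))))) = Add(-21274542, Mul(-99740, Pow(3, Rational(1, 2))))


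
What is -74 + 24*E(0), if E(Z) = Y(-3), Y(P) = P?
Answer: -146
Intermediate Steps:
E(Z) = -3
-74 + 24*E(0) = -74 + 24*(-3) = -74 - 72 = -146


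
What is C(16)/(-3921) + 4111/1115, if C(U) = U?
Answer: 16101391/4371915 ≈ 3.6829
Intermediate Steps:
C(16)/(-3921) + 4111/1115 = 16/(-3921) + 4111/1115 = 16*(-1/3921) + 4111*(1/1115) = -16/3921 + 4111/1115 = 16101391/4371915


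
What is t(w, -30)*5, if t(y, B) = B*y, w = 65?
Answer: -9750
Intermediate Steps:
t(w, -30)*5 = -30*65*5 = -1950*5 = -9750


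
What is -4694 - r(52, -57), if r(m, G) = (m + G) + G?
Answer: -4632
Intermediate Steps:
r(m, G) = m + 2*G (r(m, G) = (G + m) + G = m + 2*G)
-4694 - r(52, -57) = -4694 - (52 + 2*(-57)) = -4694 - (52 - 114) = -4694 - 1*(-62) = -4694 + 62 = -4632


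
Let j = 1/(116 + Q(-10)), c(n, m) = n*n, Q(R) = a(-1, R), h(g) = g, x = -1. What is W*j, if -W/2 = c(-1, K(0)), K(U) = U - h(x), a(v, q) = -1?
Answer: -2/115 ≈ -0.017391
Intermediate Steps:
Q(R) = -1
K(U) = 1 + U (K(U) = U - 1*(-1) = U + 1 = 1 + U)
c(n, m) = n**2
j = 1/115 (j = 1/(116 - 1) = 1/115 ≈ 0.0086956)
W = -2 (W = -2*(-1)**2 = -2*1 = -2)
W*j = -2*1/115 = -2/115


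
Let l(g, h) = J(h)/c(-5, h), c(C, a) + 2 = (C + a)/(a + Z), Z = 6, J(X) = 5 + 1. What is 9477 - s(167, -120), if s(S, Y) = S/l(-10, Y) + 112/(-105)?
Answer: 32500993/3420 ≈ 9503.2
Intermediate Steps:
J(X) = 6
c(C, a) = -2 + (C + a)/(6 + a) (c(C, a) = -2 + (C + a)/(a + 6) = -2 + (C + a)/(6 + a))
l(g, h) = 6*(6 + h)/(-17 - h) (l(g, h) = 6/(((-12 - 5 - h)/(6 + h))) = 6/(((-17 - h)/(6 + h))) = 6*((6 + h)/(-17 - h)) = 6*(6 + h)/(-17 - h))
s(S, Y) = -16/15 + S*(17 + Y)/(6*(-6 - Y)) (s(S, Y) = S/((6*(-6 - Y)/(17 + Y))) + 112/(-105) = S*((17 + Y)/(6*(-6 - Y))) + 112*(-1/105) = S*(17 + Y)/(6*(-6 - Y)) - 16/15 = -16/15 + S*(17 + Y)/(6*(-6 - Y)))
9477 - s(167, -120) = 9477 - (-192 - 32*(-120) - 5*167*(17 - 120))/(30*(6 - 120)) = 9477 - (-192 + 3840 - 5*167*(-103))/(30*(-114)) = 9477 - (-1)*(-192 + 3840 + 86005)/(30*114) = 9477 - (-1)*89653/(30*114) = 9477 - 1*(-89653/3420) = 9477 + 89653/3420 = 32500993/3420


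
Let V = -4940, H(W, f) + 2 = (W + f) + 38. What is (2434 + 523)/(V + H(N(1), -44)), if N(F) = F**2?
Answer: -2957/4947 ≈ -0.59774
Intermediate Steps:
H(W, f) = 36 + W + f (H(W, f) = -2 + ((W + f) + 38) = -2 + (38 + W + f) = 36 + W + f)
(2434 + 523)/(V + H(N(1), -44)) = (2434 + 523)/(-4940 + (36 + 1**2 - 44)) = 2957/(-4940 + (36 + 1 - 44)) = 2957/(-4940 - 7) = 2957/(-4947) = 2957*(-1/4947) = -2957/4947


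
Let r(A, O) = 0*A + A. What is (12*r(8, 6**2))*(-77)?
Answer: -7392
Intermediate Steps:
r(A, O) = A (r(A, O) = 0 + A = A)
(12*r(8, 6**2))*(-77) = (12*8)*(-77) = 96*(-77) = -7392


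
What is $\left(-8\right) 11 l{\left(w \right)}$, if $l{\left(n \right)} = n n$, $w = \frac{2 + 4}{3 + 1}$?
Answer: $-198$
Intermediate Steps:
$w = \frac{3}{2}$ ($w = \frac{6}{4} = 6 \cdot \frac{1}{4} = \frac{3}{2} \approx 1.5$)
$l{\left(n \right)} = n^{2}$
$\left(-8\right) 11 l{\left(w \right)} = \left(-8\right) 11 \left(\frac{3}{2}\right)^{2} = \left(-88\right) \frac{9}{4} = -198$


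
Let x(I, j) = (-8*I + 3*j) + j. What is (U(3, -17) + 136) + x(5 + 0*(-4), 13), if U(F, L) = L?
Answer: 131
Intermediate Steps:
x(I, j) = -8*I + 4*j
(U(3, -17) + 136) + x(5 + 0*(-4), 13) = (-17 + 136) + (-8*(5 + 0*(-4)) + 4*13) = 119 + (-8*(5 + 0) + 52) = 119 + (-8*5 + 52) = 119 + (-40 + 52) = 119 + 12 = 131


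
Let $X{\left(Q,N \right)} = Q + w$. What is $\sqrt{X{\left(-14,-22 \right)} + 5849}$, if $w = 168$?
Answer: $3 \sqrt{667} \approx 77.479$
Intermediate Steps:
$X{\left(Q,N \right)} = 168 + Q$ ($X{\left(Q,N \right)} = Q + 168 = 168 + Q$)
$\sqrt{X{\left(-14,-22 \right)} + 5849} = \sqrt{\left(168 - 14\right) + 5849} = \sqrt{154 + 5849} = \sqrt{6003} = 3 \sqrt{667}$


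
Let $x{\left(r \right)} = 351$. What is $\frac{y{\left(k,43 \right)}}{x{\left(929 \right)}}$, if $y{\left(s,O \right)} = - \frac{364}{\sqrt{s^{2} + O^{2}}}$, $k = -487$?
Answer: $- \frac{14 \sqrt{239018}}{3226743} \approx -0.0021212$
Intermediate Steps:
$y{\left(s,O \right)} = - \frac{364}{\sqrt{O^{2} + s^{2}}}$
$\frac{y{\left(k,43 \right)}}{x{\left(929 \right)}} = \frac{\left(-364\right) \frac{1}{\sqrt{43^{2} + \left(-487\right)^{2}}}}{351} = - \frac{364}{\sqrt{1849 + 237169}} \cdot \frac{1}{351} = - \frac{364}{\sqrt{239018}} \cdot \frac{1}{351} = - 364 \frac{\sqrt{239018}}{239018} \cdot \frac{1}{351} = - \frac{14 \sqrt{239018}}{9193} \cdot \frac{1}{351} = - \frac{14 \sqrt{239018}}{3226743}$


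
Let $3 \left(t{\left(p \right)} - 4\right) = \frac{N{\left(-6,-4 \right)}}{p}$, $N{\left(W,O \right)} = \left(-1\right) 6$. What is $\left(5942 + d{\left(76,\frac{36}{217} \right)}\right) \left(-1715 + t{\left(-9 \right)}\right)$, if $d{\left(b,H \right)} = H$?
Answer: $- \frac{19853661650}{1953} \approx -1.0166 \cdot 10^{7}$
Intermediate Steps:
$N{\left(W,O \right)} = -6$
$t{\left(p \right)} = 4 - \frac{2}{p}$ ($t{\left(p \right)} = 4 + \frac{\left(-6\right) \frac{1}{p}}{3} = 4 - \frac{2}{p}$)
$\left(5942 + d{\left(76,\frac{36}{217} \right)}\right) \left(-1715 + t{\left(-9 \right)}\right) = \left(5942 + \frac{36}{217}\right) \left(-1715 + \left(4 - \frac{2}{-9}\right)\right) = \left(5942 + 36 \cdot \frac{1}{217}\right) \left(-1715 + \left(4 - - \frac{2}{9}\right)\right) = \left(5942 + \frac{36}{217}\right) \left(-1715 + \left(4 + \frac{2}{9}\right)\right) = \frac{1289450 \left(-1715 + \frac{38}{9}\right)}{217} = \frac{1289450}{217} \left(- \frac{15397}{9}\right) = - \frac{19853661650}{1953}$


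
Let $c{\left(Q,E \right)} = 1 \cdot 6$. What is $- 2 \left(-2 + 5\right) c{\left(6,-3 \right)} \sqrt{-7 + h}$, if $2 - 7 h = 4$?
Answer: $- \frac{36 i \sqrt{357}}{7} \approx - 97.171 i$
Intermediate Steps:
$h = - \frac{2}{7}$ ($h = \frac{2}{7} - \frac{4}{7} = - \frac{2}{7} \approx -0.28571$)
$c{\left(Q,E \right)} = 6$
$- 2 \left(-2 + 5\right) c{\left(6,-3 \right)} \sqrt{-7 + h} = - 2 \left(-2 + 5\right) 6 \sqrt{-7 - \frac{2}{7}} = \left(-2\right) 3 \cdot 6 \sqrt{- \frac{51}{7}} = \left(-6\right) 6 \frac{i \sqrt{357}}{7} = - 36 \frac{i \sqrt{357}}{7} = - \frac{36 i \sqrt{357}}{7}$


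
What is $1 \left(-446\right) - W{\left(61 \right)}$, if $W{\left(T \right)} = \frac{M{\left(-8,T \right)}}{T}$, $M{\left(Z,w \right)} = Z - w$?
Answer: $- \frac{27137}{61} \approx -444.87$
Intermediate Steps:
$W{\left(T \right)} = \frac{-8 - T}{T}$
$1 \left(-446\right) - W{\left(61 \right)} = 1 \left(-446\right) - \frac{-8 - 61}{61} = -446 - \frac{-8 - 61}{61} = -446 - \frac{1}{61} \left(-69\right) = -446 - - \frac{69}{61} = -446 + \frac{69}{61} = - \frac{27137}{61}$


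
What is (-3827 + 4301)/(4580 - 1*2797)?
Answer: 474/1783 ≈ 0.26584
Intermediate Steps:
(-3827 + 4301)/(4580 - 1*2797) = 474/(4580 - 2797) = 474/1783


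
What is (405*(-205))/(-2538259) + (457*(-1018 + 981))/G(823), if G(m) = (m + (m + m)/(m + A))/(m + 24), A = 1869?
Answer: -48930709395531197/2813865700479 ≈ -17389.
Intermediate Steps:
G(m) = (m + 2*m/(1869 + m))/(24 + m) (G(m) = (m + (m + m)/(m + 1869))/(m + 24) = (m + (2*m)/(1869 + m))/(24 + m) = (m + 2*m/(1869 + m))/(24 + m))
(405*(-205))/(-2538259) + (457*(-1018 + 981))/G(823) = (405*(-205))/(-2538259) + (457*(-1018 + 981))/((823*(1871 + 823)/(44856 + 823**2 + 1893*823))) = -83025*(-1/2538259) + (457*(-37))/((823*2694/(44856 + 677329 + 1557939))) = 83025/2538259 - 16909/(823*2694/2280124) = 83025/2538259 - 16909/(823*(1/2280124)*2694) = 83025/2538259 - 16909/1108581/1140062 = 83025/2538259 - 16909*1140062/1108581 = 83025/2538259 - 19277308358/1108581 = -48930709395531197/2813865700479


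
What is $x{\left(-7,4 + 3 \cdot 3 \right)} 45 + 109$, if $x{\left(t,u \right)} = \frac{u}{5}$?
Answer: $226$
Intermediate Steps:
$x{\left(t,u \right)} = \frac{u}{5}$
$x{\left(-7,4 + 3 \cdot 3 \right)} 45 + 109 = \frac{4 + 3 \cdot 3}{5} \cdot 45 + 109 = \frac{4 + 9}{5} \cdot 45 + 109 = \frac{1}{5} \cdot 13 \cdot 45 + 109 = \frac{13}{5} \cdot 45 + 109 = 117 + 109 = 226$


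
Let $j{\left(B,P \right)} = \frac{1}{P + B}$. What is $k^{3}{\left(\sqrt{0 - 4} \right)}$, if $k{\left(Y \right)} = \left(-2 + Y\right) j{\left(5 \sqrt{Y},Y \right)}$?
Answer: $- \frac{856}{50653} - \frac{1584 i}{50653} \approx -0.016899 - 0.031272 i$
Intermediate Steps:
$j{\left(B,P \right)} = \frac{1}{B + P}$
$k{\left(Y \right)} = \frac{-2 + Y}{Y + 5 \sqrt{Y}}$ ($k{\left(Y \right)} = \frac{-2 + Y}{5 \sqrt{Y} + Y} = \frac{-2 + Y}{Y + 5 \sqrt{Y}}$)
$k^{3}{\left(\sqrt{0 - 4} \right)} = \left(\frac{-2 + \sqrt{0 - 4}}{\sqrt{0 - 4} + 5 \sqrt{\sqrt{0 - 4}}}\right)^{3} = \left(\frac{-2 + \sqrt{-4}}{\sqrt{-4} + 5 \sqrt{\sqrt{-4}}}\right)^{3} = \left(\frac{-2 + 2 i}{2 i + 5 \sqrt{2 i}}\right)^{3} = \left(\frac{-2 + 2 i}{2 i + 5 \left(1 + i\right)}\right)^{3} = \left(\frac{-2 + 2 i}{2 i + \left(5 + 5 i\right)}\right)^{3} = \left(\frac{-2 + 2 i}{5 + 7 i}\right)^{3} = \left(\frac{5 - 7 i}{74} \left(-2 + 2 i\right)\right)^{3} = \left(\frac{\left(-2 + 2 i\right) \left(5 - 7 i\right)}{74}\right)^{3} = \frac{\left(-2 + 2 i\right)^{3} \left(5 - 7 i\right)^{3}}{405224}$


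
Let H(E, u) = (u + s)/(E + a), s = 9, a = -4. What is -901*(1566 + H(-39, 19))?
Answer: -60646310/43 ≈ -1.4104e+6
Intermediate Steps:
H(E, u) = (9 + u)/(-4 + E) (H(E, u) = (u + 9)/(E - 4) = (9 + u)/(-4 + E))
-901*(1566 + H(-39, 19)) = -901*(1566 + (9 + 19)/(-4 - 39)) = -901*(1566 + 28/(-43)) = -901*(1566 - 1/43*28) = -901*(1566 - 28/43) = -901*67310/43 = -60646310/43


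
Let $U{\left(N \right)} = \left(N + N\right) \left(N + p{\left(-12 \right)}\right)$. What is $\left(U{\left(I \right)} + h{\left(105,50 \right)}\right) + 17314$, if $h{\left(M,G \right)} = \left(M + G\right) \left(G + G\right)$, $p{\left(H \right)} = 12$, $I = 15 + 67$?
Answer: $48230$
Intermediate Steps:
$I = 82$
$h{\left(M,G \right)} = 2 G \left(G + M\right)$ ($h{\left(M,G \right)} = \left(G + M\right) 2 G = 2 G \left(G + M\right)$)
$U{\left(N \right)} = 2 N \left(12 + N\right)$ ($U{\left(N \right)} = \left(N + N\right) \left(N + 12\right) = 2 N \left(12 + N\right)$)
$\left(U{\left(I \right)} + h{\left(105,50 \right)}\right) + 17314 = \left(2 \cdot 82 \left(12 + 82\right) + 2 \cdot 50 \left(50 + 105\right)\right) + 17314 = \left(2 \cdot 82 \cdot 94 + 2 \cdot 50 \cdot 155\right) + 17314 = \left(15416 + 15500\right) + 17314 = 30916 + 17314 = 48230$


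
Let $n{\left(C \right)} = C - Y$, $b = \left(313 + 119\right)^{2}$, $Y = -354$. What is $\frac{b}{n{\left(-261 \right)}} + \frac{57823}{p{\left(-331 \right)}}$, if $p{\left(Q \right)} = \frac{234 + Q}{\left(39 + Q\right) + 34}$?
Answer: $\frac{468502530}{3007} \approx 1.558 \cdot 10^{5}$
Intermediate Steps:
$b = 186624$ ($b = 432^{2} = 186624$)
$p{\left(Q \right)} = \frac{234 + Q}{73 + Q}$
$n{\left(C \right)} = 354 + C$ ($n{\left(C \right)} = C - -354 = C + 354 = 354 + C$)
$\frac{b}{n{\left(-261 \right)}} + \frac{57823}{p{\left(-331 \right)}} = \frac{186624}{354 - 261} + \frac{57823}{\frac{1}{73 - 331} \left(234 - 331\right)} = \frac{186624}{93} + \frac{57823}{\frac{1}{-258} \left(-97\right)} = 186624 \cdot \frac{1}{93} + \frac{57823}{\left(- \frac{1}{258}\right) \left(-97\right)} = \frac{62208}{31} + \frac{57823}{\frac{97}{258}} = \frac{62208}{31} + 57823 \cdot \frac{258}{97} = \frac{62208}{31} + \frac{14918334}{97} = \frac{468502530}{3007}$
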